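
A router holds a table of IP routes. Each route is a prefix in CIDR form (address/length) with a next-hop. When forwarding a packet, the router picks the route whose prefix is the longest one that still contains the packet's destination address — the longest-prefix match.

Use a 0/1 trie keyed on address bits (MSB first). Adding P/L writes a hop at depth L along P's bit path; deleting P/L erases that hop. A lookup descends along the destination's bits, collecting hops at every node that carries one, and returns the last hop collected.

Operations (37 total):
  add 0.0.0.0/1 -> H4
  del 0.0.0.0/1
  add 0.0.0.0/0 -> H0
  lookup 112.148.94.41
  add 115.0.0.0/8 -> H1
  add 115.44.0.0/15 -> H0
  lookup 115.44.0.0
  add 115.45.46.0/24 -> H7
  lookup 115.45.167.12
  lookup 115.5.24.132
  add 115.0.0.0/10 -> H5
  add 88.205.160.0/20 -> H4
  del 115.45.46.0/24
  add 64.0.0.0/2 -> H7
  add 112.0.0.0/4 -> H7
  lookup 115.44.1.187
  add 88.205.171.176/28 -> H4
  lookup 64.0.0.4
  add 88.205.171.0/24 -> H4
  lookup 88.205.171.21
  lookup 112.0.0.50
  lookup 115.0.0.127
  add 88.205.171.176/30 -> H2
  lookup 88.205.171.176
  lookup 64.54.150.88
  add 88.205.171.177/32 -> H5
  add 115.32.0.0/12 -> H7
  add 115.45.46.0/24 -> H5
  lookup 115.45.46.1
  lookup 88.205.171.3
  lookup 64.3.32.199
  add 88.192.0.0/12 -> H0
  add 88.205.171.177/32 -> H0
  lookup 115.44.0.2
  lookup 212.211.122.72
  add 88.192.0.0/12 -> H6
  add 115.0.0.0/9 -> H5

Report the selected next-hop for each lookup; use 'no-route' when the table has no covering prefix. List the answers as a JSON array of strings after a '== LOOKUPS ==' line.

Apply in order:
  add 0.0.0.0/1 -> H4 at depth 1
  del 0.0.0.0/1 (clear depth 1)
  add 0.0.0.0/0 -> H0 at depth 0
  Q 112.148.94.41: descend 0 ; hops seen [H0] ; pick H0
  add 115.0.0.0/8 -> H1 at depth 8
  add 115.44.0.0/15 -> H0 at depth 15
  Q 115.44.0.0: descend 011100110010110 ; hops seen [H0,H1,H0] ; pick H0
  add 115.45.46.0/24 -> H7 at depth 24
  Q 115.45.167.12: descend 0111001100101101 ; hops seen [H0,H1,H0] ; pick H0
  Q 115.5.24.132: descend 0111001100 ; hops seen [H0,H1] ; pick H1
  add 115.0.0.0/10 -> H5 at depth 10
  add 88.205.160.0/20 -> H4 at depth 20
  del 115.45.46.0/24 (clear depth 24)
  add 64.0.0.0/2 -> H7 at depth 2
  add 112.0.0.0/4 -> H7 at depth 4
  Q 115.44.1.187: descend 011100110010110 ; hops seen [H0,H7,H7,H1,H5,H0] ; pick H0
  add 88.205.171.176/28 -> H4 at depth 28
  Q 64.0.0.4: descend 010 ; hops seen [H0,H7] ; pick H7
  add 88.205.171.0/24 -> H4 at depth 24
  Q 88.205.171.21: descend 010110001100110110101011 ; hops seen [H0,H7,H4,H4] ; pick H4
  Q 112.0.0.50: descend 011100 ; hops seen [H0,H7,H7] ; pick H7
  Q 115.0.0.127: descend 0111001100 ; hops seen [H0,H7,H7,H1,H5] ; pick H5
  add 88.205.171.176/30 -> H2 at depth 30
  Q 88.205.171.176: descend 010110001100110110101011101100 ; hops seen [H0,H7,H4,H4,H4,H2] ; pick H2
  Q 64.54.150.88: descend 010 ; hops seen [H0,H7] ; pick H7
  add 88.205.171.177/32 -> H5 at depth 32
  add 115.32.0.0/12 -> H7 at depth 12
  add 115.45.46.0/24 -> H5 at depth 24
  Q 115.45.46.1: descend 011100110010110100101110 ; hops seen [H0,H7,H7,H1,H5,H7,H0,H5] ; pick H5
  Q 88.205.171.3: descend 010110001100110110101011 ; hops seen [H0,H7,H4,H4] ; pick H4
  Q 64.3.32.199: descend 010 ; hops seen [H0,H7] ; pick H7
  add 88.192.0.0/12 -> H0 at depth 12
  add 88.205.171.177/32 -> H0 at depth 32
  Q 115.44.0.2: descend 011100110010110 ; hops seen [H0,H7,H7,H1,H5,H7,H0] ; pick H0
  Q 212.211.122.72: descend ε ; hops seen [H0] ; pick H0
  add 88.192.0.0/12 -> H6 at depth 12
  add 115.0.0.0/9 -> H5 at depth 9

== LOOKUPS ==
["H0","H0","H0","H1","H0","H7","H4","H7","H5","H2","H7","H5","H4","H7","H0","H0"]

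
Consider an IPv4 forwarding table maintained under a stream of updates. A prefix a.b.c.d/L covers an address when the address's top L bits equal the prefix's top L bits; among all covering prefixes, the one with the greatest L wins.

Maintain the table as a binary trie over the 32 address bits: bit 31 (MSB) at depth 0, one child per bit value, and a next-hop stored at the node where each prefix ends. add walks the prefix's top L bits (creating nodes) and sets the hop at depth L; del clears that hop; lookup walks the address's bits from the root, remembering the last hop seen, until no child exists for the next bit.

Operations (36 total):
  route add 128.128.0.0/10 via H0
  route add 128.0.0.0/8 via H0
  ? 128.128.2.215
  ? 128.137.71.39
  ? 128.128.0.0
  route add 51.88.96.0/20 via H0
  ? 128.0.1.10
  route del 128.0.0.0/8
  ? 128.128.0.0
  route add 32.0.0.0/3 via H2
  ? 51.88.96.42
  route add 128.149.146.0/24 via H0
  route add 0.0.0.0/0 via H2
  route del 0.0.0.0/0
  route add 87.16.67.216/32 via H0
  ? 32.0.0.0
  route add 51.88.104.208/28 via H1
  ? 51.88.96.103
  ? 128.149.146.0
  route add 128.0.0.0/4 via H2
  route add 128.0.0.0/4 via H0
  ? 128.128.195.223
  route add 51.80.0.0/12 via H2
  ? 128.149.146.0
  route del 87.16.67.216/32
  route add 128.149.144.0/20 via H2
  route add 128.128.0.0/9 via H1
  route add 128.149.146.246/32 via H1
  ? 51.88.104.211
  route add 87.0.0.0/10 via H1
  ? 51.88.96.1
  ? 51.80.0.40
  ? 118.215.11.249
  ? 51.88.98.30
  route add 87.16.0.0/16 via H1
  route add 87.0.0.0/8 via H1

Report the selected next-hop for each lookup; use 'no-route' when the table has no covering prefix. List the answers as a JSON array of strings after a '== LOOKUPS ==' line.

Trace:
  add 128.128.0.0/10 -> H0 at depth 10
  add 128.0.0.0/8 -> H0 at depth 8
  Q 128.128.2.215: descend 1000000010 ; hops seen [H0,H0] ; pick H0
  Q 128.137.71.39: descend 1000000010 ; hops seen [H0,H0] ; pick H0
  Q 128.128.0.0: descend 1000000010 ; hops seen [H0,H0] ; pick H0
  add 51.88.96.0/20 -> H0 at depth 20
  Q 128.0.1.10: descend 10000000 ; hops seen [H0] ; pick H0
  del 128.0.0.0/8 (clear depth 8)
  Q 128.128.0.0: descend 1000000010 ; hops seen [H0] ; pick H0
  add 32.0.0.0/3 -> H2 at depth 3
  Q 51.88.96.42: descend 00110011010110000110 ; hops seen [H2,H0] ; pick H0
  add 128.149.146.0/24 -> H0 at depth 24
  add 0.0.0.0/0 -> H2 at depth 0
  del 0.0.0.0/0 (clear depth 0)
  add 87.16.67.216/32 -> H0 at depth 32
  Q 32.0.0.0: descend 001 ; hops seen [H2] ; pick H2
  add 51.88.104.208/28 -> H1 at depth 28
  Q 51.88.96.103: descend 00110011010110000110 ; hops seen [H2,H0] ; pick H0
  Q 128.149.146.0: descend 100000001001010110010010 ; hops seen [H0,H0] ; pick H0
  add 128.0.0.0/4 -> H2 at depth 4
  add 128.0.0.0/4 -> H0 at depth 4
  Q 128.128.195.223: descend 10000000100 ; hops seen [H0,H0] ; pick H0
  add 51.80.0.0/12 -> H2 at depth 12
  Q 128.149.146.0: descend 100000001001010110010010 ; hops seen [H0,H0,H0] ; pick H0
  del 87.16.67.216/32 (clear depth 32)
  add 128.149.144.0/20 -> H2 at depth 20
  add 128.128.0.0/9 -> H1 at depth 9
  add 128.149.146.246/32 -> H1 at depth 32
  Q 51.88.104.211: descend 0011001101011000011010001101 ; hops seen [H2,H2,H0,H1] ; pick H1
  add 87.0.0.0/10 -> H1 at depth 10
  Q 51.88.96.1: descend 00110011010110000110 ; hops seen [H2,H2,H0] ; pick H0
  Q 51.80.0.40: descend 001100110101 ; hops seen [H2,H2] ; pick H2
  Q 118.215.11.249: descend 01 ; hops seen [∅] ; pick no-route
  Q 51.88.98.30: descend 00110011010110000110 ; hops seen [H2,H2,H0] ; pick H0
  add 87.16.0.0/16 -> H1 at depth 16
  add 87.0.0.0/8 -> H1 at depth 8

== LOOKUPS ==
["H0","H0","H0","H0","H0","H0","H2","H0","H0","H0","H0","H1","H0","H2","no-route","H0"]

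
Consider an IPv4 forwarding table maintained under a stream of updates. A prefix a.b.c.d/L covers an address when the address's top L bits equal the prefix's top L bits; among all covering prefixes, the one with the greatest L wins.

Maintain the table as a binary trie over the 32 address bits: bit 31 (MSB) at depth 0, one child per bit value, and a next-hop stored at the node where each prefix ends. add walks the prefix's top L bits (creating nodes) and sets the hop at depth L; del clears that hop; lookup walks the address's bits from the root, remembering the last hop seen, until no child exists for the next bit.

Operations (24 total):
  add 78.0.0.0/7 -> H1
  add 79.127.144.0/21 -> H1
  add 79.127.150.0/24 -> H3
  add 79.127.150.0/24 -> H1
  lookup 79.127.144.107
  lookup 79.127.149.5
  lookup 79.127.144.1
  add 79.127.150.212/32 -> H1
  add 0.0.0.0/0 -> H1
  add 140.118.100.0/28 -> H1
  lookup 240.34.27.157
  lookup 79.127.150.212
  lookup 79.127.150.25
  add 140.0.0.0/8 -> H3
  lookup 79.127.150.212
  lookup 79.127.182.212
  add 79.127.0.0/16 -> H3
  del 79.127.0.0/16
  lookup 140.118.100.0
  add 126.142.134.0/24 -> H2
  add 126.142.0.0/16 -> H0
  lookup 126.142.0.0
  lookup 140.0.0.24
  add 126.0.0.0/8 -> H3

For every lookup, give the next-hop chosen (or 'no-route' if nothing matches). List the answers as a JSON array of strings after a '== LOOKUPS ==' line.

Trace:
  + 78.0.0.0/7 (H1) depth=7
  + 79.127.144.0/21 (H1) depth=21
  + 79.127.150.0/24 (H3) depth=24
  + 79.127.150.0/24 (H1) depth=24
  lookup 79.127.144.107: bits 010011110111111110010 walk d0:-→d1:-→d2:-→d3:-→d4:-→d5:-→d6:-→d7:H1→d8:-→d9:-→d10:-→d11:-→d12:-→d13:-→d14:-→d15:-→d16:-→d17:-→d18:-→d19:-→d20:-→d21:H1 -> H1
  lookup 79.127.149.5: bits 0100111101111111100101 walk d0:-→d1:-→d2:-→d3:-→d4:-→d5:-→d6:-→d7:H1→d8:-→d9:-→d10:-→d11:-→d12:-→d13:-→d14:-→d15:-→d16:-→d17:-→d18:-→d19:-→d20:-→d21:H1→d22:- -> H1
  lookup 79.127.144.1: bits 010011110111111110010 walk d0:-→d1:-→d2:-→d3:-→d4:-→d5:-→d6:-→d7:H1→d8:-→d9:-→d10:-→d11:-→d12:-→d13:-→d14:-→d15:-→d16:-→d17:-→d18:-→d19:-→d20:-→d21:H1 -> H1
  + 79.127.150.212/32 (H1) depth=32
  + 0.0.0.0/0 (H1) depth=0
  + 140.118.100.0/28 (H1) depth=28
  lookup 240.34.27.157: bits 1 walk d0:H1→d1:- -> H1
  lookup 79.127.150.212: bits 01001111011111111001011011010100 walk d0:H1→d1:-→d2:-→d3:-→d4:-→d5:-→d6:-→d7:H1→d8:-→d9:-→d10:-→d11:-→d12:-→d13:-→d14:-→d15:-→d16:-→d17:-→d18:-→d19:-→d20:-→d21:H1→d22:-→d23:-→d24:H1→d25:-→d26:-→d27:-→d28:-→d29:-→d30:-→d31:-→d32:H1 -> H1
  lookup 79.127.150.25: bits 010011110111111110010110 walk d0:H1→d1:-→d2:-→d3:-→d4:-→d5:-→d6:-→d7:H1→d8:-→d9:-→d10:-→d11:-→d12:-→d13:-→d14:-→d15:-→d16:-→d17:-→d18:-→d19:-→d20:-→d21:H1→d22:-→d23:-→d24:H1 -> H1
  + 140.0.0.0/8 (H3) depth=8
  lookup 79.127.150.212: bits 01001111011111111001011011010100 walk d0:H1→d1:-→d2:-→d3:-→d4:-→d5:-→d6:-→d7:H1→d8:-→d9:-→d10:-→d11:-→d12:-→d13:-→d14:-→d15:-→d16:-→d17:-→d18:-→d19:-→d20:-→d21:H1→d22:-→d23:-→d24:H1→d25:-→d26:-→d27:-→d28:-→d29:-→d30:-→d31:-→d32:H1 -> H1
  lookup 79.127.182.212: bits 010011110111111110 walk d0:H1→d1:-→d2:-→d3:-→d4:-→d5:-→d6:-→d7:H1→d8:-→d9:-→d10:-→d11:-→d12:-→d13:-→d14:-→d15:-→d16:-→d17:-→d18:- -> H1
  + 79.127.0.0/16 (H3) depth=16
  del 79.127.0.0/16 (clear depth 16)
  lookup 140.118.100.0: bits 1000110001110110011001000000 walk d0:H1→d1:-→d2:-→d3:-→d4:-→d5:-→d6:-→d7:-→d8:H3→d9:-→d10:-→d11:-→d12:-→d13:-→d14:-→d15:-→d16:-→d17:-→d18:-→d19:-→d20:-→d21:-→d22:-→d23:-→d24:-→d25:-→d26:-→d27:-→d28:H1 -> H1
  + 126.142.134.0/24 (H2) depth=24
  + 126.142.0.0/16 (H0) depth=16
  lookup 126.142.0.0: bits 0111111010001110 walk d0:H1→d1:-→d2:-→d3:-→d4:-→d5:-→d6:-→d7:-→d8:-→d9:-→d10:-→d11:-→d12:-→d13:-→d14:-→d15:-→d16:H0 -> H0
  lookup 140.0.0.24: bits 100011000 walk d0:H1→d1:-→d2:-→d3:-→d4:-→d5:-→d6:-→d7:-→d8:H3→d9:- -> H3
  + 126.0.0.0/8 (H3) depth=8

== LOOKUPS ==
["H1","H1","H1","H1","H1","H1","H1","H1","H1","H0","H3"]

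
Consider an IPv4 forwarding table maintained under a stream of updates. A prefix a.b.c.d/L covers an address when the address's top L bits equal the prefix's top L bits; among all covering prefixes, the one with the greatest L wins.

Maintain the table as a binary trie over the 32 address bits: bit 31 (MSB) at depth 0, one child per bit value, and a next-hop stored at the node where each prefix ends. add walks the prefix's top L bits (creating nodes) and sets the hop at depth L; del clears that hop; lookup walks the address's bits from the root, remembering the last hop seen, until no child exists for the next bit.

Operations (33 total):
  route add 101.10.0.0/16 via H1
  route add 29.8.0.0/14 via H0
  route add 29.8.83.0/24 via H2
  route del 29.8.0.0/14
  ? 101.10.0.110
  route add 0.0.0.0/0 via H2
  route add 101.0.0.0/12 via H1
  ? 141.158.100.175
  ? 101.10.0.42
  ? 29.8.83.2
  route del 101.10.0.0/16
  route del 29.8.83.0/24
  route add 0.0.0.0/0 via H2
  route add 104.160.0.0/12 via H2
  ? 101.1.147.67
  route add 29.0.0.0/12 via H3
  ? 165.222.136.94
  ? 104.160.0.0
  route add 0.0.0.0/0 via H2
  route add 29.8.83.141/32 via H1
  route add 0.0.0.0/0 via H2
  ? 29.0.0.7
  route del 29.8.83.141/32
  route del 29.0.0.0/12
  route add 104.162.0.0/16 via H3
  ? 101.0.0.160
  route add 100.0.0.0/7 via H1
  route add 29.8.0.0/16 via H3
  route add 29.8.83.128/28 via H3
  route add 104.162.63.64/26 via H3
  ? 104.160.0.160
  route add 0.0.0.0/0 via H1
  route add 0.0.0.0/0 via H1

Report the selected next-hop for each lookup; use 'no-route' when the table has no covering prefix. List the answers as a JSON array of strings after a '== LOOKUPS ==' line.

Process each operation:
  + 101.10.0.0/16 (H1) depth=16
  + 29.8.0.0/14 (H0) depth=14
  + 29.8.83.0/24 (H2) depth=24
  - 29.8.0.0/14 clear@14
  lookup 101.10.0.110: bits 0110010100001010 walk d0:-→d1:-→d2:-→d3:-→d4:-→d5:-→d6:-→d7:-→d8:-→d9:-→d10:-→d11:-→d12:-→d13:-→d14:-→d15:-→d16:H1 -> H1
  + 0.0.0.0/0 (H2) depth=0
  + 101.0.0.0/12 (H1) depth=12
  lookup 141.158.100.175: bits ε walk d0:H2 -> H2
  lookup 101.10.0.42: bits 0110010100001010 walk d0:H2→d1:-→d2:-→d3:-→d4:-→d5:-→d6:-→d7:-→d8:-→d9:-→d10:-→d11:-→d12:H1→d13:-→d14:-→d15:-→d16:H1 -> H1
  lookup 29.8.83.2: bits 000111010000100001010011 walk d0:H2→d1:-→d2:-→d3:-→d4:-→d5:-→d6:-→d7:-→d8:-→d9:-→d10:-→d11:-→d12:-→d13:-→d14:-→d15:-→d16:-→d17:-→d18:-→d19:-→d20:-→d21:-→d22:-→d23:-→d24:H2 -> H2
  - 101.10.0.0/16 clear@16
  - 29.8.83.0/24 clear@24
  + 0.0.0.0/0 (H2) depth=0
  + 104.160.0.0/12 (H2) depth=12
  lookup 101.1.147.67: bits 011001010000 walk d0:H2→d1:-→d2:-→d3:-→d4:-→d5:-→d6:-→d7:-→d8:-→d9:-→d10:-→d11:-→d12:H1 -> H1
  + 29.0.0.0/12 (H3) depth=12
  lookup 165.222.136.94: bits ε walk d0:H2 -> H2
  lookup 104.160.0.0: bits 011010001010 walk d0:H2→d1:-→d2:-→d3:-→d4:-→d5:-→d6:-→d7:-→d8:-→d9:-→d10:-→d11:-→d12:H2 -> H2
  + 0.0.0.0/0 (H2) depth=0
  + 29.8.83.141/32 (H1) depth=32
  + 0.0.0.0/0 (H2) depth=0
  lookup 29.0.0.7: bits 000111010000 walk d0:H2→d1:-→d2:-→d3:-→d4:-→d5:-→d6:-→d7:-→d8:-→d9:-→d10:-→d11:-→d12:H3 -> H3
  - 29.8.83.141/32 clear@32
  - 29.0.0.0/12 clear@12
  + 104.162.0.0/16 (H3) depth=16
  lookup 101.0.0.160: bits 011001010000 walk d0:H2→d1:-→d2:-→d3:-→d4:-→d5:-→d6:-→d7:-→d8:-→d9:-→d10:-→d11:-→d12:H1 -> H1
  + 100.0.0.0/7 (H1) depth=7
  + 29.8.0.0/16 (H3) depth=16
  + 29.8.83.128/28 (H3) depth=28
  + 104.162.63.64/26 (H3) depth=26
  lookup 104.160.0.160: bits 01101000101000 walk d0:H2→d1:-→d2:-→d3:-→d4:-→d5:-→d6:-→d7:-→d8:-→d9:-→d10:-→d11:-→d12:H2→d13:-→d14:- -> H2
  + 0.0.0.0/0 (H1) depth=0
  + 0.0.0.0/0 (H1) depth=0

== LOOKUPS ==
["H1","H2","H1","H2","H1","H2","H2","H3","H1","H2"]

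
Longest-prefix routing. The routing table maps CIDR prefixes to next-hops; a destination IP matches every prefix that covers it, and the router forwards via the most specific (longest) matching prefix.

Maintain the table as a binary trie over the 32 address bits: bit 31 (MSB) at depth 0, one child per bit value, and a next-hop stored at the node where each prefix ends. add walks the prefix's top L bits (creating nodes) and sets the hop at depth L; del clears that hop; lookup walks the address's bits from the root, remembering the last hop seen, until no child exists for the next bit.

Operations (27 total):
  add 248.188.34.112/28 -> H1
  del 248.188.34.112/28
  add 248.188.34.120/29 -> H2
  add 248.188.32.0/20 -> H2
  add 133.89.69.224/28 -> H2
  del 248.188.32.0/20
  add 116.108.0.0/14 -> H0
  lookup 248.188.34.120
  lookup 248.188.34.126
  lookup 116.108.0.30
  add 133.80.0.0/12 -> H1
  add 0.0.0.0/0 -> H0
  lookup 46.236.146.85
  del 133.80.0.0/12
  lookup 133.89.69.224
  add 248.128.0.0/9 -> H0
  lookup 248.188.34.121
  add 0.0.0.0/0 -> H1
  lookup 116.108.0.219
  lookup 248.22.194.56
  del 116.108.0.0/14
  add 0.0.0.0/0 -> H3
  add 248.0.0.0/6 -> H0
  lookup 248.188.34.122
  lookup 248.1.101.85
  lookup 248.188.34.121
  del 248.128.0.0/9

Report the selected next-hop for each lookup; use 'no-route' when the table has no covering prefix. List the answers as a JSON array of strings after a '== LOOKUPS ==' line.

Process each operation:
  add 248.188.34.112/28 -> H1 at depth 28
  del 248.188.34.112/28 (clear depth 28)
  add 248.188.34.120/29 -> H2 at depth 29
  add 248.188.32.0/20 -> H2 at depth 20
  add 133.89.69.224/28 -> H2 at depth 28
  del 248.188.32.0/20 (clear depth 20)
  add 116.108.0.0/14 -> H0 at depth 14
  Q 248.188.34.120: descend 11111000101111000010001001111 ; hops seen [H2] ; pick H2
  Q 248.188.34.126: descend 11111000101111000010001001111 ; hops seen [H2] ; pick H2
  Q 116.108.0.30: descend 01110100011011 ; hops seen [H0] ; pick H0
  add 133.80.0.0/12 -> H1 at depth 12
  add 0.0.0.0/0 -> H0 at depth 0
  Q 46.236.146.85: descend 0 ; hops seen [H0] ; pick H0
  del 133.80.0.0/12 (clear depth 12)
  Q 133.89.69.224: descend 1000010101011001010001011110 ; hops seen [H0,H2] ; pick H2
  add 248.128.0.0/9 -> H0 at depth 9
  Q 248.188.34.121: descend 11111000101111000010001001111 ; hops seen [H0,H0,H2] ; pick H2
  add 0.0.0.0/0 -> H1 at depth 0
  Q 116.108.0.219: descend 01110100011011 ; hops seen [H1,H0] ; pick H0
  Q 248.22.194.56: descend 11111000 ; hops seen [H1] ; pick H1
  del 116.108.0.0/14 (clear depth 14)
  add 0.0.0.0/0 -> H3 at depth 0
  add 248.0.0.0/6 -> H0 at depth 6
  Q 248.188.34.122: descend 11111000101111000010001001111 ; hops seen [H3,H0,H0,H2] ; pick H2
  Q 248.1.101.85: descend 11111000 ; hops seen [H3,H0] ; pick H0
  Q 248.188.34.121: descend 11111000101111000010001001111 ; hops seen [H3,H0,H0,H2] ; pick H2
  del 248.128.0.0/9 (clear depth 9)

== LOOKUPS ==
["H2","H2","H0","H0","H2","H2","H0","H1","H2","H0","H2"]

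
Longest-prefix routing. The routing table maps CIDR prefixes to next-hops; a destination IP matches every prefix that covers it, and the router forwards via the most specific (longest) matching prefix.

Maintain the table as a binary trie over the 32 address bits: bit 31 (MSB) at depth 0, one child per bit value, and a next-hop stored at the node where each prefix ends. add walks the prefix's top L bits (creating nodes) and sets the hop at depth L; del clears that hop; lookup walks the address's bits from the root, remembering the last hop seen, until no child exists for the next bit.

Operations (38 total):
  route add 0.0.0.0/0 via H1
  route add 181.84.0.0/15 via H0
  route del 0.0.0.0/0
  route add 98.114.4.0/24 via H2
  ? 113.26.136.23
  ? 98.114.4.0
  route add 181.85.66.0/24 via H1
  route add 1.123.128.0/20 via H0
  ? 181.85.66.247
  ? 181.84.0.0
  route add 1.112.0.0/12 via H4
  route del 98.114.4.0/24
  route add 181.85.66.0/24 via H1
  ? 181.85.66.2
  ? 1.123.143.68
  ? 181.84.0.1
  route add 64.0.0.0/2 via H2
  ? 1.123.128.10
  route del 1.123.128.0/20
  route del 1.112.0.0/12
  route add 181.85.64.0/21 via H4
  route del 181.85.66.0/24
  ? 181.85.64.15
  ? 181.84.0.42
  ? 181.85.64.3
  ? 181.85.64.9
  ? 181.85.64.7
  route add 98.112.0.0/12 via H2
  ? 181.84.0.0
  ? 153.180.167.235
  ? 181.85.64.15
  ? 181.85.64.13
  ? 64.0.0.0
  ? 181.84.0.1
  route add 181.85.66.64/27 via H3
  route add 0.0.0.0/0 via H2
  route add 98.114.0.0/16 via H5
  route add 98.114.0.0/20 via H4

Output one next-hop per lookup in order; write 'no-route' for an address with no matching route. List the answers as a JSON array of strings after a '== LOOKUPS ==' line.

Apply in order:
  add 0.0.0.0/0 -> H1 at depth 0
  add 181.84.0.0/15 -> H0 at depth 15
  - 0.0.0.0/0 clear@0
  add 98.114.4.0/24 -> H2 at depth 24
  lookup 113.26.136.23: bits 011 walk d0:-→d1:-→d2:-→d3:- -> no-route
  lookup 98.114.4.0: bits 011000100111001000000100 walk d0:-→d1:-→d2:-→d3:-→d4:-→d5:-→d6:-→d7:-→d8:-→d9:-→d10:-→d11:-→d12:-→d13:-→d14:-→d15:-→d16:-→d17:-→d18:-→d19:-→d20:-→d21:-→d22:-→d23:-→d24:H2 -> H2
  add 181.85.66.0/24 -> H1 at depth 24
  add 1.123.128.0/20 -> H0 at depth 20
  lookup 181.85.66.247: bits 101101010101010101000010 walk d0:-→d1:-→d2:-→d3:-→d4:-→d5:-→d6:-→d7:-→d8:-→d9:-→d10:-→d11:-→d12:-→d13:-→d14:-→d15:H0→d16:-→d17:-→d18:-→d19:-→d20:-→d21:-→d22:-→d23:-→d24:H1 -> H1
  lookup 181.84.0.0: bits 101101010101010 walk d0:-→d1:-→d2:-→d3:-→d4:-→d5:-→d6:-→d7:-→d8:-→d9:-→d10:-→d11:-→d12:-→d13:-→d14:-→d15:H0 -> H0
  add 1.112.0.0/12 -> H4 at depth 12
  - 98.114.4.0/24 clear@24
  add 181.85.66.0/24 -> H1 at depth 24
  lookup 181.85.66.2: bits 101101010101010101000010 walk d0:-→d1:-→d2:-→d3:-→d4:-→d5:-→d6:-→d7:-→d8:-→d9:-→d10:-→d11:-→d12:-→d13:-→d14:-→d15:H0→d16:-→d17:-→d18:-→d19:-→d20:-→d21:-→d22:-→d23:-→d24:H1 -> H1
  lookup 1.123.143.68: bits 00000001011110111000 walk d0:-→d1:-→d2:-→d3:-→d4:-→d5:-→d6:-→d7:-→d8:-→d9:-→d10:-→d11:-→d12:H4→d13:-→d14:-→d15:-→d16:-→d17:-→d18:-→d19:-→d20:H0 -> H0
  lookup 181.84.0.1: bits 101101010101010 walk d0:-→d1:-→d2:-→d3:-→d4:-→d5:-→d6:-→d7:-→d8:-→d9:-→d10:-→d11:-→d12:-→d13:-→d14:-→d15:H0 -> H0
  add 64.0.0.0/2 -> H2 at depth 2
  lookup 1.123.128.10: bits 00000001011110111000 walk d0:-→d1:-→d2:-→d3:-→d4:-→d5:-→d6:-→d7:-→d8:-→d9:-→d10:-→d11:-→d12:H4→d13:-→d14:-→d15:-→d16:-→d17:-→d18:-→d19:-→d20:H0 -> H0
  - 1.123.128.0/20 clear@20
  - 1.112.0.0/12 clear@12
  add 181.85.64.0/21 -> H4 at depth 21
  - 181.85.66.0/24 clear@24
  lookup 181.85.64.15: bits 1011010101010101010000 walk d0:-→d1:-→d2:-→d3:-→d4:-→d5:-→d6:-→d7:-→d8:-→d9:-→d10:-→d11:-→d12:-→d13:-→d14:-→d15:H0→d16:-→d17:-→d18:-→d19:-→d20:-→d21:H4→d22:- -> H4
  lookup 181.84.0.42: bits 101101010101010 walk d0:-→d1:-→d2:-→d3:-→d4:-→d5:-→d6:-→d7:-→d8:-→d9:-→d10:-→d11:-→d12:-→d13:-→d14:-→d15:H0 -> H0
  lookup 181.85.64.3: bits 1011010101010101010000 walk d0:-→d1:-→d2:-→d3:-→d4:-→d5:-→d6:-→d7:-→d8:-→d9:-→d10:-→d11:-→d12:-→d13:-→d14:-→d15:H0→d16:-→d17:-→d18:-→d19:-→d20:-→d21:H4→d22:- -> H4
  lookup 181.85.64.9: bits 1011010101010101010000 walk d0:-→d1:-→d2:-→d3:-→d4:-→d5:-→d6:-→d7:-→d8:-→d9:-→d10:-→d11:-→d12:-→d13:-→d14:-→d15:H0→d16:-→d17:-→d18:-→d19:-→d20:-→d21:H4→d22:- -> H4
  lookup 181.85.64.7: bits 1011010101010101010000 walk d0:-→d1:-→d2:-→d3:-→d4:-→d5:-→d6:-→d7:-→d8:-→d9:-→d10:-→d11:-→d12:-→d13:-→d14:-→d15:H0→d16:-→d17:-→d18:-→d19:-→d20:-→d21:H4→d22:- -> H4
  add 98.112.0.0/12 -> H2 at depth 12
  lookup 181.84.0.0: bits 101101010101010 walk d0:-→d1:-→d2:-→d3:-→d4:-→d5:-→d6:-→d7:-→d8:-→d9:-→d10:-→d11:-→d12:-→d13:-→d14:-→d15:H0 -> H0
  lookup 153.180.167.235: bits 10 walk d0:-→d1:-→d2:- -> no-route
  lookup 181.85.64.15: bits 1011010101010101010000 walk d0:-→d1:-→d2:-→d3:-→d4:-→d5:-→d6:-→d7:-→d8:-→d9:-→d10:-→d11:-→d12:-→d13:-→d14:-→d15:H0→d16:-→d17:-→d18:-→d19:-→d20:-→d21:H4→d22:- -> H4
  lookup 181.85.64.13: bits 1011010101010101010000 walk d0:-→d1:-→d2:-→d3:-→d4:-→d5:-→d6:-→d7:-→d8:-→d9:-→d10:-→d11:-→d12:-→d13:-→d14:-→d15:H0→d16:-→d17:-→d18:-→d19:-→d20:-→d21:H4→d22:- -> H4
  lookup 64.0.0.0: bits 01 walk d0:-→d1:-→d2:H2 -> H2
  lookup 181.84.0.1: bits 101101010101010 walk d0:-→d1:-→d2:-→d3:-→d4:-→d5:-→d6:-→d7:-→d8:-→d9:-→d10:-→d11:-→d12:-→d13:-→d14:-→d15:H0 -> H0
  add 181.85.66.64/27 -> H3 at depth 27
  add 0.0.0.0/0 -> H2 at depth 0
  add 98.114.0.0/16 -> H5 at depth 16
  add 98.114.0.0/20 -> H4 at depth 20

== LOOKUPS ==
["no-route","H2","H1","H0","H1","H0","H0","H0","H4","H0","H4","H4","H4","H0","no-route","H4","H4","H2","H0"]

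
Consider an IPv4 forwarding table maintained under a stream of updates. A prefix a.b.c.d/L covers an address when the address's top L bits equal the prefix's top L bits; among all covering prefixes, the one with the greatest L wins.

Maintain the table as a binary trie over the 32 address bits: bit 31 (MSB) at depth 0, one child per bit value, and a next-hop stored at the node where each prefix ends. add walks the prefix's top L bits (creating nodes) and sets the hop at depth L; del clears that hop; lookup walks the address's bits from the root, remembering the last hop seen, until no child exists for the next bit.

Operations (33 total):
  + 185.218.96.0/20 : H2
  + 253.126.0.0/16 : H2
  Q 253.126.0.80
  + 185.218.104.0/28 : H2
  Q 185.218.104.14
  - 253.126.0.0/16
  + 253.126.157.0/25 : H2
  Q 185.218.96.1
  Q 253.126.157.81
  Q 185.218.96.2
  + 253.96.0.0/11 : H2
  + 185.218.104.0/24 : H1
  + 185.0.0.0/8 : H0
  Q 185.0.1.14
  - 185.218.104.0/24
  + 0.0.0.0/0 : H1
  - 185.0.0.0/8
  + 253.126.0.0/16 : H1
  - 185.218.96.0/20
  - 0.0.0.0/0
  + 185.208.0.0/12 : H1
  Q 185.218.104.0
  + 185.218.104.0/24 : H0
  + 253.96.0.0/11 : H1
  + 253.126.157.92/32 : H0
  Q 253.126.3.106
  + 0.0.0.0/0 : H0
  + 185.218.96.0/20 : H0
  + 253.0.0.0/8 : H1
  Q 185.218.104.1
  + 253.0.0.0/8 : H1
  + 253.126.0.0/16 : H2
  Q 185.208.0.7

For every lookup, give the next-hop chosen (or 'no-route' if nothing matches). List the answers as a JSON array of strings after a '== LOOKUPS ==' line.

Trace:
  add 185.218.96.0/20 -> H2 at depth 20
  add 253.126.0.0/16 -> H2 at depth 16
  Q 253.126.0.80: descend 1111110101111110 ; hops seen [H2] ; pick H2
  add 185.218.104.0/28 -> H2 at depth 28
  Q 185.218.104.14: descend 1011100111011010011010000000 ; hops seen [H2,H2] ; pick H2
  del 253.126.0.0/16 (clear depth 16)
  add 253.126.157.0/25 -> H2 at depth 25
  Q 185.218.96.1: descend 10111001110110100110 ; hops seen [H2] ; pick H2
  Q 253.126.157.81: descend 1111110101111110100111010 ; hops seen [H2] ; pick H2
  Q 185.218.96.2: descend 10111001110110100110 ; hops seen [H2] ; pick H2
  add 253.96.0.0/11 -> H2 at depth 11
  add 185.218.104.0/24 -> H1 at depth 24
  add 185.0.0.0/8 -> H0 at depth 8
  Q 185.0.1.14: descend 10111001 ; hops seen [H0] ; pick H0
  del 185.218.104.0/24 (clear depth 24)
  add 0.0.0.0/0 -> H1 at depth 0
  del 185.0.0.0/8 (clear depth 8)
  add 253.126.0.0/16 -> H1 at depth 16
  del 185.218.96.0/20 (clear depth 20)
  del 0.0.0.0/0 (clear depth 0)
  add 185.208.0.0/12 -> H1 at depth 12
  Q 185.218.104.0: descend 1011100111011010011010000000 ; hops seen [H1,H2] ; pick H2
  add 185.218.104.0/24 -> H0 at depth 24
  add 253.96.0.0/11 -> H1 at depth 11
  add 253.126.157.92/32 -> H0 at depth 32
  Q 253.126.3.106: descend 1111110101111110 ; hops seen [H1,H1] ; pick H1
  add 0.0.0.0/0 -> H0 at depth 0
  add 185.218.96.0/20 -> H0 at depth 20
  add 253.0.0.0/8 -> H1 at depth 8
  Q 185.218.104.1: descend 1011100111011010011010000000 ; hops seen [H0,H1,H0,H0,H2] ; pick H2
  add 253.0.0.0/8 -> H1 at depth 8
  add 253.126.0.0/16 -> H2 at depth 16
  Q 185.208.0.7: descend 101110011101 ; hops seen [H0,H1] ; pick H1

== LOOKUPS ==
["H2","H2","H2","H2","H2","H0","H2","H1","H2","H1"]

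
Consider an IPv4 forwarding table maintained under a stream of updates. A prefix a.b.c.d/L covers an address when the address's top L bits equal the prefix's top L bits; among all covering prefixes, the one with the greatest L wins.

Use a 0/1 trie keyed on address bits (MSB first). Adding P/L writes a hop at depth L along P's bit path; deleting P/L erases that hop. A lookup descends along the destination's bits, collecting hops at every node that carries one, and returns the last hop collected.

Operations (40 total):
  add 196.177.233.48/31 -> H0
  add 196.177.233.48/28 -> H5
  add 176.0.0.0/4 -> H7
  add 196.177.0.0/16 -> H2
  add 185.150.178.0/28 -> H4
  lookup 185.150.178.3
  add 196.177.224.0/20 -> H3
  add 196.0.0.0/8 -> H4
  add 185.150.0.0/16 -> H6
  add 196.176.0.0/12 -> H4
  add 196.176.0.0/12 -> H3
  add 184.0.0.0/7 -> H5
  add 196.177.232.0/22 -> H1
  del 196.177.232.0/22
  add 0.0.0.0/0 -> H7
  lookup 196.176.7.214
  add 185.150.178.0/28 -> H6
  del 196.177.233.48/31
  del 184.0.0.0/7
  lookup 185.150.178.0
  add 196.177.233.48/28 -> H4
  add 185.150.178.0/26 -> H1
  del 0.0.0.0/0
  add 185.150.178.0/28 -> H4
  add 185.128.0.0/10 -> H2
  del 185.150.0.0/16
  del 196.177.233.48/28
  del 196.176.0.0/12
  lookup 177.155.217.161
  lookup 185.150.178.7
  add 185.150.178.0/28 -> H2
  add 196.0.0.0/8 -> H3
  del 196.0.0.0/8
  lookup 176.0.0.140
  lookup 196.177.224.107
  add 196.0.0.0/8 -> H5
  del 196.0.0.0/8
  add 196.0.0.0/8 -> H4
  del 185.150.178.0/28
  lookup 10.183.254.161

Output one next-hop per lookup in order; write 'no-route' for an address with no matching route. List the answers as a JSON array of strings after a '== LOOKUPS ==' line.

Trace:
  add 196.177.233.48/31 -> H0 at depth 31
  add 196.177.233.48/28 -> H5 at depth 28
  add 176.0.0.0/4 -> H7 at depth 4
  add 196.177.0.0/16 -> H2 at depth 16
  add 185.150.178.0/28 -> H4 at depth 28
  Q 185.150.178.3: descend 1011100110010110101100100000 ; hops seen [H7,H4] ; pick H4
  add 196.177.224.0/20 -> H3 at depth 20
  add 196.0.0.0/8 -> H4 at depth 8
  add 185.150.0.0/16 -> H6 at depth 16
  add 196.176.0.0/12 -> H4 at depth 12
  add 196.176.0.0/12 -> H3 at depth 12
  add 184.0.0.0/7 -> H5 at depth 7
  add 196.177.232.0/22 -> H1 at depth 22
  del 196.177.232.0/22 (clear depth 22)
  add 0.0.0.0/0 -> H7 at depth 0
  Q 196.176.7.214: descend 110001001011000 ; hops seen [H7,H4,H3] ; pick H3
  add 185.150.178.0/28 -> H6 at depth 28
  del 196.177.233.48/31 (clear depth 31)
  del 184.0.0.0/7 (clear depth 7)
  Q 185.150.178.0: descend 1011100110010110101100100000 ; hops seen [H7,H7,H6,H6] ; pick H6
  add 196.177.233.48/28 -> H4 at depth 28
  add 185.150.178.0/26 -> H1 at depth 26
  del 0.0.0.0/0 (clear depth 0)
  add 185.150.178.0/28 -> H4 at depth 28
  add 185.128.0.0/10 -> H2 at depth 10
  del 185.150.0.0/16 (clear depth 16)
  del 196.177.233.48/28 (clear depth 28)
  del 196.176.0.0/12 (clear depth 12)
  Q 177.155.217.161: descend 1011 ; hops seen [H7] ; pick H7
  Q 185.150.178.7: descend 1011100110010110101100100000 ; hops seen [H7,H2,H1,H4] ; pick H4
  add 185.150.178.0/28 -> H2 at depth 28
  add 196.0.0.0/8 -> H3 at depth 8
  del 196.0.0.0/8 (clear depth 8)
  Q 176.0.0.140: descend 1011 ; hops seen [H7] ; pick H7
  Q 196.177.224.107: descend 11000100101100011110 ; hops seen [H2,H3] ; pick H3
  add 196.0.0.0/8 -> H5 at depth 8
  del 196.0.0.0/8 (clear depth 8)
  add 196.0.0.0/8 -> H4 at depth 8
  del 185.150.178.0/28 (clear depth 28)
  Q 10.183.254.161: descend ε ; hops seen [∅] ; pick no-route

== LOOKUPS ==
["H4","H3","H6","H7","H4","H7","H3","no-route"]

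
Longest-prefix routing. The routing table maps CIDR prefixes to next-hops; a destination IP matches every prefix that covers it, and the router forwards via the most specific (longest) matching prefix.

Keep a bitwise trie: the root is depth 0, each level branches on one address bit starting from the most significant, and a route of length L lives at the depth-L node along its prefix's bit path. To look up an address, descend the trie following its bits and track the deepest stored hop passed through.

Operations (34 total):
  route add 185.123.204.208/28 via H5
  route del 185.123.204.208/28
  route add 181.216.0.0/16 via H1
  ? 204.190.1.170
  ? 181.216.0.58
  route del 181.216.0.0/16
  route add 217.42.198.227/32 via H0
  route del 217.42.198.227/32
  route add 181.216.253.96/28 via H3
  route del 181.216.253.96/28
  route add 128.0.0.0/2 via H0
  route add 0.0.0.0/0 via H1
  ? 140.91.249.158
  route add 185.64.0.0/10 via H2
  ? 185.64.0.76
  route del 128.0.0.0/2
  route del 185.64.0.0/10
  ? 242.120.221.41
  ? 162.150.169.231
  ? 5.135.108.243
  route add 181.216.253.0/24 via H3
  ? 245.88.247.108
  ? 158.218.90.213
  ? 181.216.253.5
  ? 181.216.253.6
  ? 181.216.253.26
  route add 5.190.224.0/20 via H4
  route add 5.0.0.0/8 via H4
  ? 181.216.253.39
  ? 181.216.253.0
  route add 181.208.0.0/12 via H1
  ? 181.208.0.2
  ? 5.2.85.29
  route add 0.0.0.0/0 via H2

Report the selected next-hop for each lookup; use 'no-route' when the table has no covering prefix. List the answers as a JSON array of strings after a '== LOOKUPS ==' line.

Trace:
  add 185.123.204.208/28 -> H5 at depth 28
  del 185.123.204.208/28 (clear depth 28)
  add 181.216.0.0/16 -> H1 at depth 16
  Q 204.190.1.170: descend 1 ; hops seen [∅] ; pick no-route
  Q 181.216.0.58: descend 1011010111011000 ; hops seen [H1] ; pick H1
  del 181.216.0.0/16 (clear depth 16)
  add 217.42.198.227/32 -> H0 at depth 32
  del 217.42.198.227/32 (clear depth 32)
  add 181.216.253.96/28 -> H3 at depth 28
  del 181.216.253.96/28 (clear depth 28)
  add 128.0.0.0/2 -> H0 at depth 2
  add 0.0.0.0/0 -> H1 at depth 0
  Q 140.91.249.158: descend 10 ; hops seen [H1,H0] ; pick H0
  add 185.64.0.0/10 -> H2 at depth 10
  Q 185.64.0.76: descend 1011100101 ; hops seen [H1,H0,H2] ; pick H2
  del 128.0.0.0/2 (clear depth 2)
  del 185.64.0.0/10 (clear depth 10)
  Q 242.120.221.41: descend 11 ; hops seen [H1] ; pick H1
  Q 162.150.169.231: descend 101 ; hops seen [H1] ; pick H1
  Q 5.135.108.243: descend ε ; hops seen [H1] ; pick H1
  add 181.216.253.0/24 -> H3 at depth 24
  Q 245.88.247.108: descend 11 ; hops seen [H1] ; pick H1
  Q 158.218.90.213: descend 10 ; hops seen [H1] ; pick H1
  Q 181.216.253.5: descend 1011010111011000111111010 ; hops seen [H1,H3] ; pick H3
  Q 181.216.253.6: descend 1011010111011000111111010 ; hops seen [H1,H3] ; pick H3
  Q 181.216.253.26: descend 1011010111011000111111010 ; hops seen [H1,H3] ; pick H3
  add 5.190.224.0/20 -> H4 at depth 20
  add 5.0.0.0/8 -> H4 at depth 8
  Q 181.216.253.39: descend 1011010111011000111111010 ; hops seen [H1,H3] ; pick H3
  Q 181.216.253.0: descend 1011010111011000111111010 ; hops seen [H1,H3] ; pick H3
  add 181.208.0.0/12 -> H1 at depth 12
  Q 181.208.0.2: descend 101101011101 ; hops seen [H1,H1] ; pick H1
  Q 5.2.85.29: descend 00000101 ; hops seen [H1,H4] ; pick H4
  add 0.0.0.0/0 -> H2 at depth 0

== LOOKUPS ==
["no-route","H1","H0","H2","H1","H1","H1","H1","H1","H3","H3","H3","H3","H3","H1","H4"]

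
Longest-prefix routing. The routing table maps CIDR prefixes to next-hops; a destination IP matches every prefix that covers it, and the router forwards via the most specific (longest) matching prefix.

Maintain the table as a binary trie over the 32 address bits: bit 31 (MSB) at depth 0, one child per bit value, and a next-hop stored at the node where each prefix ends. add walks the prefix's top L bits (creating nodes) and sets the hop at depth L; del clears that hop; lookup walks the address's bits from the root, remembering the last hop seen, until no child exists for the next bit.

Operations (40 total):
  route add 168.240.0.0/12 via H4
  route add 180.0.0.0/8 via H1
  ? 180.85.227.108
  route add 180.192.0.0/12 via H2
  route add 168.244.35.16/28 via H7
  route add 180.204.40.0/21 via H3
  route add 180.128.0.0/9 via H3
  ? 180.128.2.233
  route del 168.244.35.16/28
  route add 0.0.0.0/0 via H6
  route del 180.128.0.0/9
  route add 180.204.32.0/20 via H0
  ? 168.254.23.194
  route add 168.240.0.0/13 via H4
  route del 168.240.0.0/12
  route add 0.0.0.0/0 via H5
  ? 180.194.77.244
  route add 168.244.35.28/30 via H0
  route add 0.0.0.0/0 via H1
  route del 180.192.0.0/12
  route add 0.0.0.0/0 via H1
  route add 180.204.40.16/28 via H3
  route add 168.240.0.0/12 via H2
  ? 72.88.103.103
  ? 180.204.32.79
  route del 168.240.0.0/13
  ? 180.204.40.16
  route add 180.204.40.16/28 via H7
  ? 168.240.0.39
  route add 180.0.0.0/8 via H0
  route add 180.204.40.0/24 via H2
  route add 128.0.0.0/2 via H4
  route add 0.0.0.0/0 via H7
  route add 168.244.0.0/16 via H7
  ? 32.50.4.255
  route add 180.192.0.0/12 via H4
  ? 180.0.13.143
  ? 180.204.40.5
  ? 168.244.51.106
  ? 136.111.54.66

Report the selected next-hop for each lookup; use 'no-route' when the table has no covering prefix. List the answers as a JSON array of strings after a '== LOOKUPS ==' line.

Process each operation:
  add 168.240.0.0/12 -> H4 at depth 12
  add 180.0.0.0/8 -> H1 at depth 8
  Q 180.85.227.108: descend 10110100 ; hops seen [H1] ; pick H1
  add 180.192.0.0/12 -> H2 at depth 12
  add 168.244.35.16/28 -> H7 at depth 28
  add 180.204.40.0/21 -> H3 at depth 21
  add 180.128.0.0/9 -> H3 at depth 9
  Q 180.128.2.233: descend 101101001 ; hops seen [H1,H3] ; pick H3
  del 168.244.35.16/28 (clear depth 28)
  add 0.0.0.0/0 -> H6 at depth 0
  del 180.128.0.0/9 (clear depth 9)
  add 180.204.32.0/20 -> H0 at depth 20
  Q 168.254.23.194: descend 101010001111 ; hops seen [H6,H4] ; pick H4
  add 168.240.0.0/13 -> H4 at depth 13
  del 168.240.0.0/12 (clear depth 12)
  add 0.0.0.0/0 -> H5 at depth 0
  Q 180.194.77.244: descend 101101001100 ; hops seen [H5,H1,H2] ; pick H2
  add 168.244.35.28/30 -> H0 at depth 30
  add 0.0.0.0/0 -> H1 at depth 0
  del 180.192.0.0/12 (clear depth 12)
  add 0.0.0.0/0 -> H1 at depth 0
  add 180.204.40.16/28 -> H3 at depth 28
  add 168.240.0.0/12 -> H2 at depth 12
  Q 72.88.103.103: descend ε ; hops seen [H1] ; pick H1
  Q 180.204.32.79: descend 10110100110011000010 ; hops seen [H1,H1,H0] ; pick H0
  del 168.240.0.0/13 (clear depth 13)
  Q 180.204.40.16: descend 1011010011001100001010000001 ; hops seen [H1,H1,H0,H3,H3] ; pick H3
  add 180.204.40.16/28 -> H7 at depth 28
  Q 168.240.0.39: descend 1010100011110 ; hops seen [H1,H2] ; pick H2
  add 180.0.0.0/8 -> H0 at depth 8
  add 180.204.40.0/24 -> H2 at depth 24
  add 128.0.0.0/2 -> H4 at depth 2
  add 0.0.0.0/0 -> H7 at depth 0
  add 168.244.0.0/16 -> H7 at depth 16
  Q 32.50.4.255: descend ε ; hops seen [H7] ; pick H7
  add 180.192.0.0/12 -> H4 at depth 12
  Q 180.0.13.143: descend 10110100 ; hops seen [H7,H4,H0] ; pick H0
  Q 180.204.40.5: descend 101101001100110000101000000 ; hops seen [H7,H4,H0,H4,H0,H3,H2] ; pick H2
  Q 168.244.51.106: descend 1010100011110100001 ; hops seen [H7,H4,H2,H7] ; pick H7
  Q 136.111.54.66: descend 10 ; hops seen [H7,H4] ; pick H4

== LOOKUPS ==
["H1","H3","H4","H2","H1","H0","H3","H2","H7","H0","H2","H7","H4"]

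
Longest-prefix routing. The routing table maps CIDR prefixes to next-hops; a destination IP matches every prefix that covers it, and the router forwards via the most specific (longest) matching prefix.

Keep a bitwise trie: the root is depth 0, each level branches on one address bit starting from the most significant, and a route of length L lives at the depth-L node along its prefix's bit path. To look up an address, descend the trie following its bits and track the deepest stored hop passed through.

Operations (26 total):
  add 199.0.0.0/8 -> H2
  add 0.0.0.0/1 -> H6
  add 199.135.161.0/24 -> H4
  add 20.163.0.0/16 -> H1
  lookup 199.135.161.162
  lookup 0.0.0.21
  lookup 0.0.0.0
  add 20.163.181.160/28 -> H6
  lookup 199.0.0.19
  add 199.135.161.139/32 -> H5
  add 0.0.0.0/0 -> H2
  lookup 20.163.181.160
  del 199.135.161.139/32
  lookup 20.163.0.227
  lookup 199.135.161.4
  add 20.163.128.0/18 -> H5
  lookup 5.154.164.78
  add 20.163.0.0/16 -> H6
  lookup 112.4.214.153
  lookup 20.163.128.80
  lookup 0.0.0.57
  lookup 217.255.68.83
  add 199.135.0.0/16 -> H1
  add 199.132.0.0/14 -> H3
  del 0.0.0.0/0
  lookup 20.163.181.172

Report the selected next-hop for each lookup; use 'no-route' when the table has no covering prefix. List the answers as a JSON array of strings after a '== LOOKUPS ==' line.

Trace:
  + 199.0.0.0/8 (H2) depth=8
  + 0.0.0.0/1 (H6) depth=1
  + 199.135.161.0/24 (H4) depth=24
  + 20.163.0.0/16 (H1) depth=16
  ? 199.135.161.162  path d0:-→d1:-→d2:-→d3:-→d4:-→d5:-→d6:-→d7:-→d8:H2→d9:-→d10:-→d11:-→d12:-→d13:-→d14:-→d15:-→d16:-→d17:-→d18:-→d19:-→d20:-→d21:-→d22:-→d23:-→d24:H4  best=H4
  ? 0.0.0.21  path d0:-→d1:H6→d2:-→d3:-  best=H6
  ? 0.0.0.0  path d0:-→d1:H6→d2:-→d3:-  best=H6
  + 20.163.181.160/28 (H6) depth=28
  ? 199.0.0.19  path d0:-→d1:-→d2:-→d3:-→d4:-→d5:-→d6:-→d7:-→d8:H2  best=H2
  + 199.135.161.139/32 (H5) depth=32
  + 0.0.0.0/0 (H2) depth=0
  ? 20.163.181.160  path d0:H2→d1:H6→d2:-→d3:-→d4:-→d5:-→d6:-→d7:-→d8:-→d9:-→d10:-→d11:-→d12:-→d13:-→d14:-→d15:-→d16:H1→d17:-→d18:-→d19:-→d20:-→d21:-→d22:-→d23:-→d24:-→d25:-→d26:-→d27:-→d28:H6  best=H6
  del 199.135.161.139/32 (clear depth 32)
  ? 20.163.0.227  path d0:H2→d1:H6→d2:-→d3:-→d4:-→d5:-→d6:-→d7:-→d8:-→d9:-→d10:-→d11:-→d12:-→d13:-→d14:-→d15:-→d16:H1  best=H1
  ? 199.135.161.4  path d0:H2→d1:-→d2:-→d3:-→d4:-→d5:-→d6:-→d7:-→d8:H2→d9:-→d10:-→d11:-→d12:-→d13:-→d14:-→d15:-→d16:-→d17:-→d18:-→d19:-→d20:-→d21:-→d22:-→d23:-→d24:H4  best=H4
  + 20.163.128.0/18 (H5) depth=18
  ? 5.154.164.78  path d0:H2→d1:H6→d2:-→d3:-  best=H6
  + 20.163.0.0/16 (H6) depth=16
  ? 112.4.214.153  path d0:H2→d1:H6  best=H6
  ? 20.163.128.80  path d0:H2→d1:H6→d2:-→d3:-→d4:-→d5:-→d6:-→d7:-→d8:-→d9:-→d10:-→d11:-→d12:-→d13:-→d14:-→d15:-→d16:H6→d17:-→d18:H5  best=H5
  ? 0.0.0.57  path d0:H2→d1:H6→d2:-→d3:-  best=H6
  ? 217.255.68.83  path d0:H2→d1:-→d2:-→d3:-  best=H2
  + 199.135.0.0/16 (H1) depth=16
  + 199.132.0.0/14 (H3) depth=14
  del 0.0.0.0/0 (clear depth 0)
  ? 20.163.181.172  path d0:-→d1:H6→d2:-→d3:-→d4:-→d5:-→d6:-→d7:-→d8:-→d9:-→d10:-→d11:-→d12:-→d13:-→d14:-→d15:-→d16:H6→d17:-→d18:H5→d19:-→d20:-→d21:-→d22:-→d23:-→d24:-→d25:-→d26:-→d27:-→d28:H6  best=H6

== LOOKUPS ==
["H4","H6","H6","H2","H6","H1","H4","H6","H6","H5","H6","H2","H6"]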